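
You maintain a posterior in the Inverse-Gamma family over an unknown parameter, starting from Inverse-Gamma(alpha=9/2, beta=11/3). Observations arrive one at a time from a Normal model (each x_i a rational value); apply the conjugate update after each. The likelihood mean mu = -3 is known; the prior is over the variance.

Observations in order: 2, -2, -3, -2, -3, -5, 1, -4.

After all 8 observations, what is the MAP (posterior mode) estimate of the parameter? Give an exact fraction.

166/57

obs 1: x=2 → posterior Inverse-Gamma(5, 97/6)
obs 2: x=-2 → posterior Inverse-Gamma(11/2, 50/3)
obs 3: x=-3 → posterior Inverse-Gamma(6, 50/3)
obs 4: x=-2 → posterior Inverse-Gamma(13/2, 103/6)
obs 5: x=-3 → posterior Inverse-Gamma(7, 103/6)
obs 6: x=-5 → posterior Inverse-Gamma(15/2, 115/6)
obs 7: x=1 → posterior Inverse-Gamma(8, 163/6)
obs 8: x=-4 → posterior Inverse-Gamma(17/2, 83/3)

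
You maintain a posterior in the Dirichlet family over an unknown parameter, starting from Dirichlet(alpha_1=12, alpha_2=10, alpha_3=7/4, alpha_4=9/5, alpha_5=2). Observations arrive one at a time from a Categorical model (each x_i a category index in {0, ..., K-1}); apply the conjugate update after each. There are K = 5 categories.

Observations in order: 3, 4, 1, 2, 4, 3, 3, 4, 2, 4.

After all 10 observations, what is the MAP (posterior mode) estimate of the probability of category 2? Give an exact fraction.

55/651

obs 1: x=3 → posterior Dirichlet(12, 10, 7/4, 14/5, 2)
obs 2: x=4 → posterior Dirichlet(12, 10, 7/4, 14/5, 3)
obs 3: x=1 → posterior Dirichlet(12, 11, 7/4, 14/5, 3)
obs 4: x=2 → posterior Dirichlet(12, 11, 11/4, 14/5, 3)
obs 5: x=4 → posterior Dirichlet(12, 11, 11/4, 14/5, 4)
obs 6: x=3 → posterior Dirichlet(12, 11, 11/4, 19/5, 4)
obs 7: x=3 → posterior Dirichlet(12, 11, 11/4, 24/5, 4)
obs 8: x=4 → posterior Dirichlet(12, 11, 11/4, 24/5, 5)
obs 9: x=2 → posterior Dirichlet(12, 11, 15/4, 24/5, 5)
obs 10: x=4 → posterior Dirichlet(12, 11, 15/4, 24/5, 6)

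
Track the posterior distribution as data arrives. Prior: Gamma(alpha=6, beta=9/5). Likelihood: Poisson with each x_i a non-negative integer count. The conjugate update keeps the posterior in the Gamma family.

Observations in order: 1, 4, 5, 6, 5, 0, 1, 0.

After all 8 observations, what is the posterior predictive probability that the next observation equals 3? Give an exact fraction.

obs 1: x=1 → posterior Gamma(7, 14/5)
obs 2: x=4 → posterior Gamma(11, 19/5)
obs 3: x=5 → posterior Gamma(16, 24/5)
obs 4: x=6 → posterior Gamma(22, 29/5)
obs 5: x=5 → posterior Gamma(27, 34/5)
obs 6: x=0 → posterior Gamma(27, 39/5)
obs 7: x=1 → posterior Gamma(28, 44/5)
obs 8: x=0 → posterior Gamma(28, 49/5)

26845178501182721564036912776811732054301387063126875/126516323538954655184215268399551641025231444745650176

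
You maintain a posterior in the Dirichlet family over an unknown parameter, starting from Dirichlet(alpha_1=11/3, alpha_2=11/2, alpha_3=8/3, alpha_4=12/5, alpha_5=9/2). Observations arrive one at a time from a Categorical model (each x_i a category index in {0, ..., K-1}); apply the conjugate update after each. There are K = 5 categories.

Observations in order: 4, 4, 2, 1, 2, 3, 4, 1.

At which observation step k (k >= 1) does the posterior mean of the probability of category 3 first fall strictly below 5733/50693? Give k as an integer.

k = 3

obs 1: x=4 → posterior Dirichlet(11/3, 11/2, 8/3, 12/5, 11/2)
obs 2: x=4 → posterior Dirichlet(11/3, 11/2, 8/3, 12/5, 13/2)
obs 3: x=2 → posterior Dirichlet(11/3, 11/2, 11/3, 12/5, 13/2)
obs 4: x=1 → posterior Dirichlet(11/3, 13/2, 11/3, 12/5, 13/2)
obs 5: x=2 → posterior Dirichlet(11/3, 13/2, 14/3, 12/5, 13/2)
obs 6: x=3 → posterior Dirichlet(11/3, 13/2, 14/3, 17/5, 13/2)
obs 7: x=4 → posterior Dirichlet(11/3, 13/2, 14/3, 17/5, 15/2)
obs 8: x=1 → posterior Dirichlet(11/3, 15/2, 14/3, 17/5, 15/2)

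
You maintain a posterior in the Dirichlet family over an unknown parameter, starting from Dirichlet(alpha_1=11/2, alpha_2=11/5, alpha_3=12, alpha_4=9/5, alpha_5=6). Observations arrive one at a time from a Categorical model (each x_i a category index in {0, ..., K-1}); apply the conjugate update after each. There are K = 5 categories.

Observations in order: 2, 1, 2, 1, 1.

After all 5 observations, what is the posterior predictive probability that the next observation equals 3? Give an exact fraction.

obs 1: x=2 → posterior Dirichlet(11/2, 11/5, 13, 9/5, 6)
obs 2: x=1 → posterior Dirichlet(11/2, 16/5, 13, 9/5, 6)
obs 3: x=2 → posterior Dirichlet(11/2, 16/5, 14, 9/5, 6)
obs 4: x=1 → posterior Dirichlet(11/2, 21/5, 14, 9/5, 6)
obs 5: x=1 → posterior Dirichlet(11/2, 26/5, 14, 9/5, 6)

18/325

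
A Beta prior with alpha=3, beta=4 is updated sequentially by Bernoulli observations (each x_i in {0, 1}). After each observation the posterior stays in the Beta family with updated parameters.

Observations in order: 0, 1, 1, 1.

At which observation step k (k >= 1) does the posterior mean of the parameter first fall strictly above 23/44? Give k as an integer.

k = 4

obs 1: x=0 → posterior Beta(3, 5)
obs 2: x=1 → posterior Beta(4, 5)
obs 3: x=1 → posterior Beta(5, 5)
obs 4: x=1 → posterior Beta(6, 5)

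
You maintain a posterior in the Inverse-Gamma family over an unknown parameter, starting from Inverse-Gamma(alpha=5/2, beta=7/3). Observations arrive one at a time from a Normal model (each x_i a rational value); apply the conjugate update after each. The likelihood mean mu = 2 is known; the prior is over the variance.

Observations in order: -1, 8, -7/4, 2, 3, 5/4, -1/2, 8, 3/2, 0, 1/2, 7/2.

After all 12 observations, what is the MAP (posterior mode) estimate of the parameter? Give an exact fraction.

obs 1: x=-1 → posterior Inverse-Gamma(3, 41/6)
obs 2: x=8 → posterior Inverse-Gamma(7/2, 149/6)
obs 3: x=-7/4 → posterior Inverse-Gamma(4, 3059/96)
obs 4: x=2 → posterior Inverse-Gamma(9/2, 3059/96)
obs 5: x=3 → posterior Inverse-Gamma(5, 3107/96)
obs 6: x=5/4 → posterior Inverse-Gamma(11/2, 1567/48)
obs 7: x=-1/2 → posterior Inverse-Gamma(6, 1717/48)
obs 8: x=8 → posterior Inverse-Gamma(13/2, 2581/48)
obs 9: x=3/2 → posterior Inverse-Gamma(7, 2587/48)
obs 10: x=0 → posterior Inverse-Gamma(15/2, 2683/48)
obs 11: x=1/2 → posterior Inverse-Gamma(8, 2737/48)
obs 12: x=7/2 → posterior Inverse-Gamma(17/2, 2791/48)

2791/456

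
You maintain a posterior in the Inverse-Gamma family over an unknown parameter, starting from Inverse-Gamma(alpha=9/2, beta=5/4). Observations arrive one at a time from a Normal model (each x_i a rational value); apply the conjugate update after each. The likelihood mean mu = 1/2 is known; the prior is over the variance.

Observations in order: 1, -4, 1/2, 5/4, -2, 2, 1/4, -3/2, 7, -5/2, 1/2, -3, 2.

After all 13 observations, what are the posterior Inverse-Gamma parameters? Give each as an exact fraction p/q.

alpha=11, beta=815/16

obs 1: x=1 → posterior Inverse-Gamma(5, 11/8)
obs 2: x=-4 → posterior Inverse-Gamma(11/2, 23/2)
obs 3: x=1/2 → posterior Inverse-Gamma(6, 23/2)
obs 4: x=5/4 → posterior Inverse-Gamma(13/2, 377/32)
obs 5: x=-2 → posterior Inverse-Gamma(7, 477/32)
obs 6: x=2 → posterior Inverse-Gamma(15/2, 513/32)
obs 7: x=1/4 → posterior Inverse-Gamma(8, 257/16)
obs 8: x=-3/2 → posterior Inverse-Gamma(17/2, 289/16)
obs 9: x=7 → posterior Inverse-Gamma(9, 627/16)
obs 10: x=-5/2 → posterior Inverse-Gamma(19/2, 699/16)
obs 11: x=1/2 → posterior Inverse-Gamma(10, 699/16)
obs 12: x=-3 → posterior Inverse-Gamma(21/2, 797/16)
obs 13: x=2 → posterior Inverse-Gamma(11, 815/16)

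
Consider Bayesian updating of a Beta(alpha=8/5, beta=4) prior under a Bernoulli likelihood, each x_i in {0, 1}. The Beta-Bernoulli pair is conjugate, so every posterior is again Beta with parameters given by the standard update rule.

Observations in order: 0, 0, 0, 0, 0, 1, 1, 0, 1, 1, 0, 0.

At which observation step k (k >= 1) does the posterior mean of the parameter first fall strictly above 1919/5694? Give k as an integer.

k = 10

obs 1: x=0 → posterior Beta(8/5, 5)
obs 2: x=0 → posterior Beta(8/5, 6)
obs 3: x=0 → posterior Beta(8/5, 7)
obs 4: x=0 → posterior Beta(8/5, 8)
obs 5: x=0 → posterior Beta(8/5, 9)
obs 6: x=1 → posterior Beta(13/5, 9)
obs 7: x=1 → posterior Beta(18/5, 9)
obs 8: x=0 → posterior Beta(18/5, 10)
obs 9: x=1 → posterior Beta(23/5, 10)
obs 10: x=1 → posterior Beta(28/5, 10)
obs 11: x=0 → posterior Beta(28/5, 11)
obs 12: x=0 → posterior Beta(28/5, 12)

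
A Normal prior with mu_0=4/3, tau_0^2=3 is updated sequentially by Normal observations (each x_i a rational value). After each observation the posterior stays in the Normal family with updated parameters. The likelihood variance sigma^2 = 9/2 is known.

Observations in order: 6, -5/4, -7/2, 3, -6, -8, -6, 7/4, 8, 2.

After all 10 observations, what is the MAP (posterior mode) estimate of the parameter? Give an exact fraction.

-4/23

obs 1: x=6 → posterior Normal(16/5, 9/5)
obs 2: x=-5/4 → posterior Normal(27/14, 9/7)
obs 3: x=-7/2 → posterior Normal(13/18, 1)
obs 4: x=3 → posterior Normal(25/22, 9/11)
obs 5: x=-6 → posterior Normal(1/26, 9/13)
obs 6: x=-8 → posterior Normal(-31/30, 3/5)
obs 7: x=-6 → posterior Normal(-55/34, 9/17)
obs 8: x=7/4 → posterior Normal(-24/19, 9/19)
obs 9: x=8 → posterior Normal(-8/21, 3/7)
obs 10: x=2 → posterior Normal(-4/23, 9/23)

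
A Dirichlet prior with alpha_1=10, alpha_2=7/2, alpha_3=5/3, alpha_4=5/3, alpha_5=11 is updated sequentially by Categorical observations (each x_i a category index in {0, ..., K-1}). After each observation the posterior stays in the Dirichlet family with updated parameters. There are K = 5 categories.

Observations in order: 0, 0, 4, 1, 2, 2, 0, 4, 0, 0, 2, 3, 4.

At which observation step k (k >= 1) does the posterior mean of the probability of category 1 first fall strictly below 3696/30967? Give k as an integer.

obs 1: x=0 → posterior Dirichlet(11, 7/2, 5/3, 5/3, 11)
obs 2: x=0 → posterior Dirichlet(12, 7/2, 5/3, 5/3, 11)
obs 3: x=4 → posterior Dirichlet(12, 7/2, 5/3, 5/3, 12)
obs 4: x=1 → posterior Dirichlet(12, 9/2, 5/3, 5/3, 12)
obs 5: x=2 → posterior Dirichlet(12, 9/2, 8/3, 5/3, 12)
obs 6: x=2 → posterior Dirichlet(12, 9/2, 11/3, 5/3, 12)
obs 7: x=0 → posterior Dirichlet(13, 9/2, 11/3, 5/3, 12)
obs 8: x=4 → posterior Dirichlet(13, 9/2, 11/3, 5/3, 13)
obs 9: x=0 → posterior Dirichlet(14, 9/2, 11/3, 5/3, 13)
obs 10: x=0 → posterior Dirichlet(15, 9/2, 11/3, 5/3, 13)
obs 11: x=2 → posterior Dirichlet(15, 9/2, 14/3, 5/3, 13)
obs 12: x=3 → posterior Dirichlet(15, 9/2, 14/3, 8/3, 13)
obs 13: x=4 → posterior Dirichlet(15, 9/2, 14/3, 8/3, 14)

k = 2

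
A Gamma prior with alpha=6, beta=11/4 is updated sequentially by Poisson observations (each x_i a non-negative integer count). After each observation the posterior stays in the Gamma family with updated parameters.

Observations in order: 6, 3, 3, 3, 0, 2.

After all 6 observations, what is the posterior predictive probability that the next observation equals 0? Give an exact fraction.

obs 1: x=6 → posterior Gamma(12, 15/4)
obs 2: x=3 → posterior Gamma(15, 19/4)
obs 3: x=3 → posterior Gamma(18, 23/4)
obs 4: x=3 → posterior Gamma(21, 27/4)
obs 5: x=0 → posterior Gamma(21, 31/4)
obs 6: x=2 → posterior Gamma(23, 35/4)

326260892630588011062145233154296875/3930845384060594378570153036669740119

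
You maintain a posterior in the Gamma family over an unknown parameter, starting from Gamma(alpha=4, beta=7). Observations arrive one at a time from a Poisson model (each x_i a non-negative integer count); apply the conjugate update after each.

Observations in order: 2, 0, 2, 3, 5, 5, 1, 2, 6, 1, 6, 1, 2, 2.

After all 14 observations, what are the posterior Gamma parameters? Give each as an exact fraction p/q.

obs 1: x=2 → posterior Gamma(6, 8)
obs 2: x=0 → posterior Gamma(6, 9)
obs 3: x=2 → posterior Gamma(8, 10)
obs 4: x=3 → posterior Gamma(11, 11)
obs 5: x=5 → posterior Gamma(16, 12)
obs 6: x=5 → posterior Gamma(21, 13)
obs 7: x=1 → posterior Gamma(22, 14)
obs 8: x=2 → posterior Gamma(24, 15)
obs 9: x=6 → posterior Gamma(30, 16)
obs 10: x=1 → posterior Gamma(31, 17)
obs 11: x=6 → posterior Gamma(37, 18)
obs 12: x=1 → posterior Gamma(38, 19)
obs 13: x=2 → posterior Gamma(40, 20)
obs 14: x=2 → posterior Gamma(42, 21)

alpha=42, beta=21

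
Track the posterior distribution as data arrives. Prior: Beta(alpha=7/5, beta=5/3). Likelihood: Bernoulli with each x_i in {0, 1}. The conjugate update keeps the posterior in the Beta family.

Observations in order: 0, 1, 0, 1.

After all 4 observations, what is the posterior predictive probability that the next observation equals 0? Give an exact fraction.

55/106

obs 1: x=0 → posterior Beta(7/5, 8/3)
obs 2: x=1 → posterior Beta(12/5, 8/3)
obs 3: x=0 → posterior Beta(12/5, 11/3)
obs 4: x=1 → posterior Beta(17/5, 11/3)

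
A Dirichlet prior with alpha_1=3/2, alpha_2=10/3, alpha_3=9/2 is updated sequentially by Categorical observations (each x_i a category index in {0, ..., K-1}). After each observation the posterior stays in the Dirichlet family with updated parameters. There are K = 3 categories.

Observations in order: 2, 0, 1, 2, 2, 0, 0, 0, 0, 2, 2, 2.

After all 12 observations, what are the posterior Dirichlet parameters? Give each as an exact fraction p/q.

obs 1: x=2 → posterior Dirichlet(3/2, 10/3, 11/2)
obs 2: x=0 → posterior Dirichlet(5/2, 10/3, 11/2)
obs 3: x=1 → posterior Dirichlet(5/2, 13/3, 11/2)
obs 4: x=2 → posterior Dirichlet(5/2, 13/3, 13/2)
obs 5: x=2 → posterior Dirichlet(5/2, 13/3, 15/2)
obs 6: x=0 → posterior Dirichlet(7/2, 13/3, 15/2)
obs 7: x=0 → posterior Dirichlet(9/2, 13/3, 15/2)
obs 8: x=0 → posterior Dirichlet(11/2, 13/3, 15/2)
obs 9: x=0 → posterior Dirichlet(13/2, 13/3, 15/2)
obs 10: x=2 → posterior Dirichlet(13/2, 13/3, 17/2)
obs 11: x=2 → posterior Dirichlet(13/2, 13/3, 19/2)
obs 12: x=2 → posterior Dirichlet(13/2, 13/3, 21/2)

alpha_1=13/2, alpha_2=13/3, alpha_3=21/2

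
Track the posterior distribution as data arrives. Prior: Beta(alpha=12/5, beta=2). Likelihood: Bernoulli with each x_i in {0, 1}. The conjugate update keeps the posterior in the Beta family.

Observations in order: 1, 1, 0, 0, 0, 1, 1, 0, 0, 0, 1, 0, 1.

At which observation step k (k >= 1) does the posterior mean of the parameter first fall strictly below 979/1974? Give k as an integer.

k = 5

obs 1: x=1 → posterior Beta(17/5, 2)
obs 2: x=1 → posterior Beta(22/5, 2)
obs 3: x=0 → posterior Beta(22/5, 3)
obs 4: x=0 → posterior Beta(22/5, 4)
obs 5: x=0 → posterior Beta(22/5, 5)
obs 6: x=1 → posterior Beta(27/5, 5)
obs 7: x=1 → posterior Beta(32/5, 5)
obs 8: x=0 → posterior Beta(32/5, 6)
obs 9: x=0 → posterior Beta(32/5, 7)
obs 10: x=0 → posterior Beta(32/5, 8)
obs 11: x=1 → posterior Beta(37/5, 8)
obs 12: x=0 → posterior Beta(37/5, 9)
obs 13: x=1 → posterior Beta(42/5, 9)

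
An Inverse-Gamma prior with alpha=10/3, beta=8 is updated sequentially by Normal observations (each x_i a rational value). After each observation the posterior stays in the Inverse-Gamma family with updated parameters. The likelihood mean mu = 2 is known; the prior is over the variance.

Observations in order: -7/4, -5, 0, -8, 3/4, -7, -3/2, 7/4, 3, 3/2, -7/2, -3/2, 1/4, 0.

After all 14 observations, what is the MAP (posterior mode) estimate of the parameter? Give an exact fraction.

3945/272

obs 1: x=-7/4 → posterior Inverse-Gamma(23/6, 481/32)
obs 2: x=-5 → posterior Inverse-Gamma(13/3, 1265/32)
obs 3: x=0 → posterior Inverse-Gamma(29/6, 1329/32)
obs 4: x=-8 → posterior Inverse-Gamma(16/3, 2929/32)
obs 5: x=3/4 → posterior Inverse-Gamma(35/6, 1477/16)
obs 6: x=-7 → posterior Inverse-Gamma(19/3, 2125/16)
obs 7: x=-3/2 → posterior Inverse-Gamma(41/6, 2223/16)
obs 8: x=7/4 → posterior Inverse-Gamma(22/3, 4447/32)
obs 9: x=3 → posterior Inverse-Gamma(47/6, 4463/32)
obs 10: x=3/2 → posterior Inverse-Gamma(25/3, 4467/32)
obs 11: x=-7/2 → posterior Inverse-Gamma(53/6, 4951/32)
obs 12: x=-3/2 → posterior Inverse-Gamma(28/3, 5147/32)
obs 13: x=1/4 → posterior Inverse-Gamma(59/6, 1299/8)
obs 14: x=0 → posterior Inverse-Gamma(31/3, 1315/8)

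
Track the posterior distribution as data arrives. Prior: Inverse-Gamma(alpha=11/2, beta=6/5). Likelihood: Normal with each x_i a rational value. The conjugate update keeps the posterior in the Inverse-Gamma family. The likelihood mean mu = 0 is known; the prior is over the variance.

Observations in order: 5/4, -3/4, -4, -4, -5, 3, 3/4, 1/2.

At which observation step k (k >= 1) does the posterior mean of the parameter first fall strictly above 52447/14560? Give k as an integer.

k = 5

obs 1: x=5/4 → posterior Inverse-Gamma(6, 317/160)
obs 2: x=-3/4 → posterior Inverse-Gamma(13/2, 181/80)
obs 3: x=-4 → posterior Inverse-Gamma(7, 821/80)
obs 4: x=-4 → posterior Inverse-Gamma(15/2, 1461/80)
obs 5: x=-5 → posterior Inverse-Gamma(8, 2461/80)
obs 6: x=3 → posterior Inverse-Gamma(17/2, 2821/80)
obs 7: x=3/4 → posterior Inverse-Gamma(9, 5687/160)
obs 8: x=1/2 → posterior Inverse-Gamma(19/2, 5707/160)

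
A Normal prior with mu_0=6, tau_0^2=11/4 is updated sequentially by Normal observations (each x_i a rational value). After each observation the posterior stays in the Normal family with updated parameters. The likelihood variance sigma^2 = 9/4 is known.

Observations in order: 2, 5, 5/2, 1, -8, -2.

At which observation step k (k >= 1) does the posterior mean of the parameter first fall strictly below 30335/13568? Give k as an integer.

k = 5

obs 1: x=2 → posterior Normal(19/5, 99/80)
obs 2: x=5 → posterior Normal(131/31, 99/124)
obs 3: x=5/2 → posterior Normal(317/84, 33/56)
obs 4: x=1 → posterior Normal(339/106, 99/212)
obs 5: x=-8 → posterior Normal(163/128, 99/256)
obs 6: x=-2 → posterior Normal(119/150, 33/100)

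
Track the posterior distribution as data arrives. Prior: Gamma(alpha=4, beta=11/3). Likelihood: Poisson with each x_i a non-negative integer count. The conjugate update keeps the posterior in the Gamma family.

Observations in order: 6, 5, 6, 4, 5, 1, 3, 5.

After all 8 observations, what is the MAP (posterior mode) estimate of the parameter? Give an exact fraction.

114/35

obs 1: x=6 → posterior Gamma(10, 14/3)
obs 2: x=5 → posterior Gamma(15, 17/3)
obs 3: x=6 → posterior Gamma(21, 20/3)
obs 4: x=4 → posterior Gamma(25, 23/3)
obs 5: x=5 → posterior Gamma(30, 26/3)
obs 6: x=1 → posterior Gamma(31, 29/3)
obs 7: x=3 → posterior Gamma(34, 32/3)
obs 8: x=5 → posterior Gamma(39, 35/3)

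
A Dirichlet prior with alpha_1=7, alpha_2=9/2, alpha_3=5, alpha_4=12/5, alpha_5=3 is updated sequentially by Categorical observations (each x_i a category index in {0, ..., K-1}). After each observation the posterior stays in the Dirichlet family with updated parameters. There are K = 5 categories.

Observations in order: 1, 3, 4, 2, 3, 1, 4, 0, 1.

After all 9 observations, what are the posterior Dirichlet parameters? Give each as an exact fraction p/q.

obs 1: x=1 → posterior Dirichlet(7, 11/2, 5, 12/5, 3)
obs 2: x=3 → posterior Dirichlet(7, 11/2, 5, 17/5, 3)
obs 3: x=4 → posterior Dirichlet(7, 11/2, 5, 17/5, 4)
obs 4: x=2 → posterior Dirichlet(7, 11/2, 6, 17/5, 4)
obs 5: x=3 → posterior Dirichlet(7, 11/2, 6, 22/5, 4)
obs 6: x=1 → posterior Dirichlet(7, 13/2, 6, 22/5, 4)
obs 7: x=4 → posterior Dirichlet(7, 13/2, 6, 22/5, 5)
obs 8: x=0 → posterior Dirichlet(8, 13/2, 6, 22/5, 5)
obs 9: x=1 → posterior Dirichlet(8, 15/2, 6, 22/5, 5)

alpha_1=8, alpha_2=15/2, alpha_3=6, alpha_4=22/5, alpha_5=5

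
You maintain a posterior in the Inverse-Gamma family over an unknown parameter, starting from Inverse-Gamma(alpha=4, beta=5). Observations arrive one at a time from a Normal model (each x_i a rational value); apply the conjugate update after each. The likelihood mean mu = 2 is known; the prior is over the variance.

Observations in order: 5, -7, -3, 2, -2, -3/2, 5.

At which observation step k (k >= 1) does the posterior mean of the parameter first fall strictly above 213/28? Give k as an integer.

k = 2

obs 1: x=5 → posterior Inverse-Gamma(9/2, 19/2)
obs 2: x=-7 → posterior Inverse-Gamma(5, 50)
obs 3: x=-3 → posterior Inverse-Gamma(11/2, 125/2)
obs 4: x=2 → posterior Inverse-Gamma(6, 125/2)
obs 5: x=-2 → posterior Inverse-Gamma(13/2, 141/2)
obs 6: x=-3/2 → posterior Inverse-Gamma(7, 613/8)
obs 7: x=5 → posterior Inverse-Gamma(15/2, 649/8)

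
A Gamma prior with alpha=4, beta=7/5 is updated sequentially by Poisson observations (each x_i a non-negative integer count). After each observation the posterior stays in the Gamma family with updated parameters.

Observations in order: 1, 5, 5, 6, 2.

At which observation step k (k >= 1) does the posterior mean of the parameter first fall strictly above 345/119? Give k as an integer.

k = 2

obs 1: x=1 → posterior Gamma(5, 12/5)
obs 2: x=5 → posterior Gamma(10, 17/5)
obs 3: x=5 → posterior Gamma(15, 22/5)
obs 4: x=6 → posterior Gamma(21, 27/5)
obs 5: x=2 → posterior Gamma(23, 32/5)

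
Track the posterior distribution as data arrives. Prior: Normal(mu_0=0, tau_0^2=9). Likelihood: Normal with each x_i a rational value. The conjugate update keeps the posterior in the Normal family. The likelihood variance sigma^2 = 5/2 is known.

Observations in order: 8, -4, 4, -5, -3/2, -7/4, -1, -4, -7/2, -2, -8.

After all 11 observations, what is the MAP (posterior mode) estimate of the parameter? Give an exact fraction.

obs 1: x=8 → posterior Normal(144/23, 45/23)
obs 2: x=-4 → posterior Normal(72/41, 45/41)
obs 3: x=4 → posterior Normal(144/59, 45/59)
obs 4: x=-5 → posterior Normal(54/77, 45/77)
obs 5: x=-3/2 → posterior Normal(27/95, 9/19)
obs 6: x=-7/4 → posterior Normal(-9/226, 45/113)
obs 7: x=-1 → posterior Normal(-45/262, 45/131)
obs 8: x=-4 → posterior Normal(-189/298, 45/149)
obs 9: x=-7/2 → posterior Normal(-315/334, 45/167)
obs 10: x=-2 → posterior Normal(-387/370, 9/37)
obs 11: x=-8 → posterior Normal(-675/406, 45/203)

-675/406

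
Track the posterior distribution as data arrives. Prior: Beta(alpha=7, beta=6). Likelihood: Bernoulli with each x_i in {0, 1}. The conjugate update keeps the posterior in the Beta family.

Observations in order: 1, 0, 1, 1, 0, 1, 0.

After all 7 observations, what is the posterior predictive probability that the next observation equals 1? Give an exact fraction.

11/20

obs 1: x=1 → posterior Beta(8, 6)
obs 2: x=0 → posterior Beta(8, 7)
obs 3: x=1 → posterior Beta(9, 7)
obs 4: x=1 → posterior Beta(10, 7)
obs 5: x=0 → posterior Beta(10, 8)
obs 6: x=1 → posterior Beta(11, 8)
obs 7: x=0 → posterior Beta(11, 9)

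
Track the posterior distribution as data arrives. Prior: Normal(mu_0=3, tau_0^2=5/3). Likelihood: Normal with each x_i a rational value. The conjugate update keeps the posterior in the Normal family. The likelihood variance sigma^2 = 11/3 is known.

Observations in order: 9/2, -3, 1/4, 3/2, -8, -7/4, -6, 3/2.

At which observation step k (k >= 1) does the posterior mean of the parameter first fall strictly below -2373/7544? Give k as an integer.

k = 7

obs 1: x=9/2 → posterior Normal(111/32, 55/48)
obs 2: x=-3 → posterior Normal(27/14, 55/63)
obs 3: x=1/4 → posterior Normal(167/104, 55/78)
obs 4: x=3/2 → posterior Normal(197/124, 55/93)
obs 5: x=-8 → posterior Normal(37/144, 55/108)
obs 6: x=-7/4 → posterior Normal(1/82, 55/123)
obs 7: x=-6 → posterior Normal(-59/92, 55/138)
obs 8: x=3/2 → posterior Normal(-22/51, 55/153)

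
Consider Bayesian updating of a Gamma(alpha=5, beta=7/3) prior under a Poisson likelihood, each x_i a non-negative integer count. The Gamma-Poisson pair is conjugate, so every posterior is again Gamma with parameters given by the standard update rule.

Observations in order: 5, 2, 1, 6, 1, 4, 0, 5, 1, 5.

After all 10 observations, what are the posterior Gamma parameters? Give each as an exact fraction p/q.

obs 1: x=5 → posterior Gamma(10, 10/3)
obs 2: x=2 → posterior Gamma(12, 13/3)
obs 3: x=1 → posterior Gamma(13, 16/3)
obs 4: x=6 → posterior Gamma(19, 19/3)
obs 5: x=1 → posterior Gamma(20, 22/3)
obs 6: x=4 → posterior Gamma(24, 25/3)
obs 7: x=0 → posterior Gamma(24, 28/3)
obs 8: x=5 → posterior Gamma(29, 31/3)
obs 9: x=1 → posterior Gamma(30, 34/3)
obs 10: x=5 → posterior Gamma(35, 37/3)

alpha=35, beta=37/3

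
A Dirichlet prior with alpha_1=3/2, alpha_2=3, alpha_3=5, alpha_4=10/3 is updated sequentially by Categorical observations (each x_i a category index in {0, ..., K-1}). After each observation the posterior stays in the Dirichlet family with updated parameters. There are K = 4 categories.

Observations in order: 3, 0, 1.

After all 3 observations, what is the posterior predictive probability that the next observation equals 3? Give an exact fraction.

26/95

obs 1: x=3 → posterior Dirichlet(3/2, 3, 5, 13/3)
obs 2: x=0 → posterior Dirichlet(5/2, 3, 5, 13/3)
obs 3: x=1 → posterior Dirichlet(5/2, 4, 5, 13/3)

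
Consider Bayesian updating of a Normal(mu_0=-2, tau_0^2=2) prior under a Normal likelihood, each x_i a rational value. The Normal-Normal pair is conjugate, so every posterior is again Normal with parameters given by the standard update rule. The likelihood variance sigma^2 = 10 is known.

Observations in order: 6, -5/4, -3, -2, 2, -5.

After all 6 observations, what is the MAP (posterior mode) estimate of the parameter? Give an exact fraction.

obs 1: x=6 → posterior Normal(-2/3, 5/3)
obs 2: x=-5/4 → posterior Normal(-3/4, 10/7)
obs 3: x=-3 → posterior Normal(-33/32, 5/4)
obs 4: x=-2 → posterior Normal(-41/36, 10/9)
obs 5: x=2 → posterior Normal(-33/40, 1)
obs 6: x=-5 → posterior Normal(-53/44, 10/11)

-53/44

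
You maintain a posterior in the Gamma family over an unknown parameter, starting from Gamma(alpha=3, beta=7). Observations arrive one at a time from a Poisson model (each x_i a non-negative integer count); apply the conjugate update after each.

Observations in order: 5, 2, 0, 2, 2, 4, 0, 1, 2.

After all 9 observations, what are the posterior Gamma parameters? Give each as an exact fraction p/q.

alpha=21, beta=16

obs 1: x=5 → posterior Gamma(8, 8)
obs 2: x=2 → posterior Gamma(10, 9)
obs 3: x=0 → posterior Gamma(10, 10)
obs 4: x=2 → posterior Gamma(12, 11)
obs 5: x=2 → posterior Gamma(14, 12)
obs 6: x=4 → posterior Gamma(18, 13)
obs 7: x=0 → posterior Gamma(18, 14)
obs 8: x=1 → posterior Gamma(19, 15)
obs 9: x=2 → posterior Gamma(21, 16)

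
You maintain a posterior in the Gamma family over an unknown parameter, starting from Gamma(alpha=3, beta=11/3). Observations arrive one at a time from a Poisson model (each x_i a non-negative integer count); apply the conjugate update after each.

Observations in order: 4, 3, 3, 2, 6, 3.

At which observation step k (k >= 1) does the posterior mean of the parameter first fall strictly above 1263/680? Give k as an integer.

obs 1: x=4 → posterior Gamma(7, 14/3)
obs 2: x=3 → posterior Gamma(10, 17/3)
obs 3: x=3 → posterior Gamma(13, 20/3)
obs 4: x=2 → posterior Gamma(15, 23/3)
obs 5: x=6 → posterior Gamma(21, 26/3)
obs 6: x=3 → posterior Gamma(24, 29/3)

k = 3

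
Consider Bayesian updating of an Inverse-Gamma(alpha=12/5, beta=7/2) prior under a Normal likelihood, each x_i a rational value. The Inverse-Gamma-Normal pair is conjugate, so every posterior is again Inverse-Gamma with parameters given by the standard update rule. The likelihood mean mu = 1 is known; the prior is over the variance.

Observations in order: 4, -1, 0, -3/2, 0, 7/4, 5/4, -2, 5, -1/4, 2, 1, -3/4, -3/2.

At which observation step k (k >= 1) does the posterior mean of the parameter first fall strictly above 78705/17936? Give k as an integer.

k = 9

obs 1: x=4 → posterior Inverse-Gamma(29/10, 8)
obs 2: x=-1 → posterior Inverse-Gamma(17/5, 10)
obs 3: x=0 → posterior Inverse-Gamma(39/10, 21/2)
obs 4: x=-3/2 → posterior Inverse-Gamma(22/5, 109/8)
obs 5: x=0 → posterior Inverse-Gamma(49/10, 113/8)
obs 6: x=7/4 → posterior Inverse-Gamma(27/5, 461/32)
obs 7: x=5/4 → posterior Inverse-Gamma(59/10, 231/16)
obs 8: x=-2 → posterior Inverse-Gamma(32/5, 303/16)
obs 9: x=5 → posterior Inverse-Gamma(69/10, 431/16)
obs 10: x=-1/4 → posterior Inverse-Gamma(37/5, 887/32)
obs 11: x=2 → posterior Inverse-Gamma(79/10, 903/32)
obs 12: x=1 → posterior Inverse-Gamma(42/5, 903/32)
obs 13: x=-3/4 → posterior Inverse-Gamma(89/10, 119/4)
obs 14: x=-3/2 → posterior Inverse-Gamma(47/5, 263/8)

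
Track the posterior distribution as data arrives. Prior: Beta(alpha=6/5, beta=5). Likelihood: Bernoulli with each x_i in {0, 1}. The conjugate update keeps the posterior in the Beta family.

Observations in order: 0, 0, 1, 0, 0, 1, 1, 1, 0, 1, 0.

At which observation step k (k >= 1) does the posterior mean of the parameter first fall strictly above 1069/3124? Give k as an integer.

k = 8

obs 1: x=0 → posterior Beta(6/5, 6)
obs 2: x=0 → posterior Beta(6/5, 7)
obs 3: x=1 → posterior Beta(11/5, 7)
obs 4: x=0 → posterior Beta(11/5, 8)
obs 5: x=0 → posterior Beta(11/5, 9)
obs 6: x=1 → posterior Beta(16/5, 9)
obs 7: x=1 → posterior Beta(21/5, 9)
obs 8: x=1 → posterior Beta(26/5, 9)
obs 9: x=0 → posterior Beta(26/5, 10)
obs 10: x=1 → posterior Beta(31/5, 10)
obs 11: x=0 → posterior Beta(31/5, 11)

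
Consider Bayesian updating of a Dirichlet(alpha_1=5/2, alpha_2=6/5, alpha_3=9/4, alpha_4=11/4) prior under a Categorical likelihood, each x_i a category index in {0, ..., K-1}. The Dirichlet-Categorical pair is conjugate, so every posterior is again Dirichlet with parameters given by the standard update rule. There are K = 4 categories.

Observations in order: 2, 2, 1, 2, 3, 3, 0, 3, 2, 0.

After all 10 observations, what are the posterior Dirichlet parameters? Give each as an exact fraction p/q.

obs 1: x=2 → posterior Dirichlet(5/2, 6/5, 13/4, 11/4)
obs 2: x=2 → posterior Dirichlet(5/2, 6/5, 17/4, 11/4)
obs 3: x=1 → posterior Dirichlet(5/2, 11/5, 17/4, 11/4)
obs 4: x=2 → posterior Dirichlet(5/2, 11/5, 21/4, 11/4)
obs 5: x=3 → posterior Dirichlet(5/2, 11/5, 21/4, 15/4)
obs 6: x=3 → posterior Dirichlet(5/2, 11/5, 21/4, 19/4)
obs 7: x=0 → posterior Dirichlet(7/2, 11/5, 21/4, 19/4)
obs 8: x=3 → posterior Dirichlet(7/2, 11/5, 21/4, 23/4)
obs 9: x=2 → posterior Dirichlet(7/2, 11/5, 25/4, 23/4)
obs 10: x=0 → posterior Dirichlet(9/2, 11/5, 25/4, 23/4)

alpha_1=9/2, alpha_2=11/5, alpha_3=25/4, alpha_4=23/4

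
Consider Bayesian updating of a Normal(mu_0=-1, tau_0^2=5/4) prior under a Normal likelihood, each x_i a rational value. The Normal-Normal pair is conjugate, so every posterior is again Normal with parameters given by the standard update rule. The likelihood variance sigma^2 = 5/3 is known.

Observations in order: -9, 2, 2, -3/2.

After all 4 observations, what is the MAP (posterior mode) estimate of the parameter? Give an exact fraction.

obs 1: x=-9 → posterior Normal(-31/7, 5/7)
obs 2: x=2 → posterior Normal(-5/2, 1/2)
obs 3: x=2 → posterior Normal(-19/13, 5/13)
obs 4: x=-3/2 → posterior Normal(-47/32, 5/16)

-47/32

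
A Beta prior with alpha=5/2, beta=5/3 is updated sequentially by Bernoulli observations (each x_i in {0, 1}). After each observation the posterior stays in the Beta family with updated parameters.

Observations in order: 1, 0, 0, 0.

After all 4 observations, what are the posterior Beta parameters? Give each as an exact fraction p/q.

alpha=7/2, beta=14/3

obs 1: x=1 → posterior Beta(7/2, 5/3)
obs 2: x=0 → posterior Beta(7/2, 8/3)
obs 3: x=0 → posterior Beta(7/2, 11/3)
obs 4: x=0 → posterior Beta(7/2, 14/3)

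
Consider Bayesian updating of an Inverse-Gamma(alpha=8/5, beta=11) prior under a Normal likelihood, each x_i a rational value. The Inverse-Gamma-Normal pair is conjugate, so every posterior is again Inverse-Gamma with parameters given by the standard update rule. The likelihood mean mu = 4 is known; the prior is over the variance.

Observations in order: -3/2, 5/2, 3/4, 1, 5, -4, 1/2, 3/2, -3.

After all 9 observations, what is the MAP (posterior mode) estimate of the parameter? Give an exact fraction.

16525/1136

obs 1: x=-3/2 → posterior Inverse-Gamma(21/10, 209/8)
obs 2: x=5/2 → posterior Inverse-Gamma(13/5, 109/4)
obs 3: x=3/4 → posterior Inverse-Gamma(31/10, 1041/32)
obs 4: x=1 → posterior Inverse-Gamma(18/5, 1185/32)
obs 5: x=5 → posterior Inverse-Gamma(41/10, 1201/32)
obs 6: x=-4 → posterior Inverse-Gamma(23/5, 2225/32)
obs 7: x=1/2 → posterior Inverse-Gamma(51/10, 2421/32)
obs 8: x=3/2 → posterior Inverse-Gamma(28/5, 2521/32)
obs 9: x=-3 → posterior Inverse-Gamma(61/10, 3305/32)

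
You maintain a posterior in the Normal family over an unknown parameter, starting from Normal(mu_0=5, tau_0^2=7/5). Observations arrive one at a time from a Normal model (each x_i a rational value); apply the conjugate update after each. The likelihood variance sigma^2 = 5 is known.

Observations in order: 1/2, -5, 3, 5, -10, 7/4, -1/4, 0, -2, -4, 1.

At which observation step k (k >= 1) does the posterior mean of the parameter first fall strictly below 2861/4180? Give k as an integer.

k = 10

obs 1: x=1/2 → posterior Normal(257/64, 35/32)
obs 2: x=-5 → posterior Normal(187/78, 35/39)
obs 3: x=3 → posterior Normal(229/92, 35/46)
obs 4: x=5 → posterior Normal(299/106, 35/53)
obs 5: x=-10 → posterior Normal(53/40, 7/12)
obs 6: x=7/4 → posterior Normal(367/268, 35/67)
obs 7: x=-1/4 → posterior Normal(45/37, 35/74)
obs 8: x=0 → posterior Normal(10/9, 35/81)
obs 9: x=-2 → posterior Normal(19/22, 35/88)
obs 10: x=-4 → posterior Normal(48/95, 7/19)
obs 11: x=1 → posterior Normal(55/102, 35/102)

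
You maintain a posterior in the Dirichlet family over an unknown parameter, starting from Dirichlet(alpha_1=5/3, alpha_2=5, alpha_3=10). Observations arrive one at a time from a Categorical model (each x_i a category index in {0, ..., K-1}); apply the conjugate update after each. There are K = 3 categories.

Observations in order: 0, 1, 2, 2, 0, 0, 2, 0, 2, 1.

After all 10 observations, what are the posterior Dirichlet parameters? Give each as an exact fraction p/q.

obs 1: x=0 → posterior Dirichlet(8/3, 5, 10)
obs 2: x=1 → posterior Dirichlet(8/3, 6, 10)
obs 3: x=2 → posterior Dirichlet(8/3, 6, 11)
obs 4: x=2 → posterior Dirichlet(8/3, 6, 12)
obs 5: x=0 → posterior Dirichlet(11/3, 6, 12)
obs 6: x=0 → posterior Dirichlet(14/3, 6, 12)
obs 7: x=2 → posterior Dirichlet(14/3, 6, 13)
obs 8: x=0 → posterior Dirichlet(17/3, 6, 13)
obs 9: x=2 → posterior Dirichlet(17/3, 6, 14)
obs 10: x=1 → posterior Dirichlet(17/3, 7, 14)

alpha_1=17/3, alpha_2=7, alpha_3=14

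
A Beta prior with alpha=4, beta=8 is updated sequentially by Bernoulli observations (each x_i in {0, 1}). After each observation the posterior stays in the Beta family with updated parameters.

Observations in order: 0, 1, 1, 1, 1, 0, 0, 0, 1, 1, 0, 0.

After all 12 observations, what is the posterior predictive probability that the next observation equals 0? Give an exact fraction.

obs 1: x=0 → posterior Beta(4, 9)
obs 2: x=1 → posterior Beta(5, 9)
obs 3: x=1 → posterior Beta(6, 9)
obs 4: x=1 → posterior Beta(7, 9)
obs 5: x=1 → posterior Beta(8, 9)
obs 6: x=0 → posterior Beta(8, 10)
obs 7: x=0 → posterior Beta(8, 11)
obs 8: x=0 → posterior Beta(8, 12)
obs 9: x=1 → posterior Beta(9, 12)
obs 10: x=1 → posterior Beta(10, 12)
obs 11: x=0 → posterior Beta(10, 13)
obs 12: x=0 → posterior Beta(10, 14)

7/12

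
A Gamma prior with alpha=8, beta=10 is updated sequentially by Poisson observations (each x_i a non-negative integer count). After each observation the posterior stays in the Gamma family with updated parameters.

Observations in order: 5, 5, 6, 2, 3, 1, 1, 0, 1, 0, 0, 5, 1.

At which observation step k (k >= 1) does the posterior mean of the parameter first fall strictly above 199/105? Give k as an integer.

obs 1: x=5 → posterior Gamma(13, 11)
obs 2: x=5 → posterior Gamma(18, 12)
obs 3: x=6 → posterior Gamma(24, 13)
obs 4: x=2 → posterior Gamma(26, 14)
obs 5: x=3 → posterior Gamma(29, 15)
obs 6: x=1 → posterior Gamma(30, 16)
obs 7: x=1 → posterior Gamma(31, 17)
obs 8: x=0 → posterior Gamma(31, 18)
obs 9: x=1 → posterior Gamma(32, 19)
obs 10: x=0 → posterior Gamma(32, 20)
obs 11: x=0 → posterior Gamma(32, 21)
obs 12: x=5 → posterior Gamma(37, 22)
obs 13: x=1 → posterior Gamma(38, 23)

k = 5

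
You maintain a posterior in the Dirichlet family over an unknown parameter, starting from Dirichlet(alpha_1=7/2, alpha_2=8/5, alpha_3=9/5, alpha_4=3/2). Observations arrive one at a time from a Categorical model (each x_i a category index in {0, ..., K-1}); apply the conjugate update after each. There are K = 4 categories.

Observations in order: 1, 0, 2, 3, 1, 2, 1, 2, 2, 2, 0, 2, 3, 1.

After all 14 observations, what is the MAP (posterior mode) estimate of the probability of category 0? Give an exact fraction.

obs 1: x=1 → posterior Dirichlet(7/2, 13/5, 9/5, 3/2)
obs 2: x=0 → posterior Dirichlet(9/2, 13/5, 9/5, 3/2)
obs 3: x=2 → posterior Dirichlet(9/2, 13/5, 14/5, 3/2)
obs 4: x=3 → posterior Dirichlet(9/2, 13/5, 14/5, 5/2)
obs 5: x=1 → posterior Dirichlet(9/2, 18/5, 14/5, 5/2)
obs 6: x=2 → posterior Dirichlet(9/2, 18/5, 19/5, 5/2)
obs 7: x=1 → posterior Dirichlet(9/2, 23/5, 19/5, 5/2)
obs 8: x=2 → posterior Dirichlet(9/2, 23/5, 24/5, 5/2)
obs 9: x=2 → posterior Dirichlet(9/2, 23/5, 29/5, 5/2)
obs 10: x=2 → posterior Dirichlet(9/2, 23/5, 34/5, 5/2)
obs 11: x=0 → posterior Dirichlet(11/2, 23/5, 34/5, 5/2)
obs 12: x=2 → posterior Dirichlet(11/2, 23/5, 39/5, 5/2)
obs 13: x=3 → posterior Dirichlet(11/2, 23/5, 39/5, 7/2)
obs 14: x=1 → posterior Dirichlet(11/2, 28/5, 39/5, 7/2)

45/184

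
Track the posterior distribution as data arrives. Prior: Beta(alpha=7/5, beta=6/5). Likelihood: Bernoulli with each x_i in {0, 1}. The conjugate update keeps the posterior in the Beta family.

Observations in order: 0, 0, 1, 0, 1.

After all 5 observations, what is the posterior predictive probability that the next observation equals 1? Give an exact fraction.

obs 1: x=0 → posterior Beta(7/5, 11/5)
obs 2: x=0 → posterior Beta(7/5, 16/5)
obs 3: x=1 → posterior Beta(12/5, 16/5)
obs 4: x=0 → posterior Beta(12/5, 21/5)
obs 5: x=1 → posterior Beta(17/5, 21/5)

17/38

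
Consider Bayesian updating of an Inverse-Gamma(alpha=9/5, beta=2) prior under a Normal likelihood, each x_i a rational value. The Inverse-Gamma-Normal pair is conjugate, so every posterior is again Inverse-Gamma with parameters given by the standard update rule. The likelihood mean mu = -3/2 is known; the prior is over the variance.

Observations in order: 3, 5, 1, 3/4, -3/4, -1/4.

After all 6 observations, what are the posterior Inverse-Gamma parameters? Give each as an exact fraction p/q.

obs 1: x=3 → posterior Inverse-Gamma(23/10, 97/8)
obs 2: x=5 → posterior Inverse-Gamma(14/5, 133/4)
obs 3: x=1 → posterior Inverse-Gamma(33/10, 291/8)
obs 4: x=3/4 → posterior Inverse-Gamma(19/5, 1245/32)
obs 5: x=-3/4 → posterior Inverse-Gamma(43/10, 627/16)
obs 6: x=-1/4 → posterior Inverse-Gamma(24/5, 1279/32)

alpha=24/5, beta=1279/32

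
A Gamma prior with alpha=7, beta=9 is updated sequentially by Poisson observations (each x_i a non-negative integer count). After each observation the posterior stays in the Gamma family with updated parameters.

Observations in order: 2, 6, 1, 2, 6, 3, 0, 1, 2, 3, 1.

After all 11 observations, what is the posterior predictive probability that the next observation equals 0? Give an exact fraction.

obs 1: x=2 → posterior Gamma(9, 10)
obs 2: x=6 → posterior Gamma(15, 11)
obs 3: x=1 → posterior Gamma(16, 12)
obs 4: x=2 → posterior Gamma(18, 13)
obs 5: x=6 → posterior Gamma(24, 14)
obs 6: x=3 → posterior Gamma(27, 15)
obs 7: x=0 → posterior Gamma(27, 16)
obs 8: x=1 → posterior Gamma(28, 17)
obs 9: x=2 → posterior Gamma(30, 18)
obs 10: x=3 → posterior Gamma(33, 19)
obs 11: x=1 → posterior Gamma(34, 20)

171798691840000000000000000000000000000000000/902518308877795191433240103403256374623457081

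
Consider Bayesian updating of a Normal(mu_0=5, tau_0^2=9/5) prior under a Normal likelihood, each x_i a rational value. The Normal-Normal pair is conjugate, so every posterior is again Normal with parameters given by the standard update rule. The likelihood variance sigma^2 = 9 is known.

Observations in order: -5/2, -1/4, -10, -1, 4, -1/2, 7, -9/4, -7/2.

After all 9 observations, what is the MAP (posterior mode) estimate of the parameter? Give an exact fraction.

8/7

obs 1: x=-5/2 → posterior Normal(15/4, 3/2)
obs 2: x=-1/4 → posterior Normal(89/28, 9/7)
obs 3: x=-10 → posterior Normal(49/32, 9/8)
obs 4: x=-1 → posterior Normal(5/4, 1)
obs 5: x=4 → posterior Normal(61/40, 9/10)
obs 6: x=-1/2 → posterior Normal(59/44, 9/11)
obs 7: x=7 → posterior Normal(29/16, 3/4)
obs 8: x=-9/4 → posterior Normal(3/2, 9/13)
obs 9: x=-7/2 → posterior Normal(8/7, 9/14)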